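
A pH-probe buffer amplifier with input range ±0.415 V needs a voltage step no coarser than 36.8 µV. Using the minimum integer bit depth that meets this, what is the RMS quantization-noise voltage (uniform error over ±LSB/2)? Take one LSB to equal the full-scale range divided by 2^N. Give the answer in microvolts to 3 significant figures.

Range = 0.415 − (-0.415) = 0.83 V.
Required number of levels: 0.83/36.8 µV = 22554; smallest N with 2^N ≥ that is 15.
One LSB is 0.83 V / 32768 = 25.330 µV.
V_rms = LSB/√12 = 7.31 µV.

7.31 µV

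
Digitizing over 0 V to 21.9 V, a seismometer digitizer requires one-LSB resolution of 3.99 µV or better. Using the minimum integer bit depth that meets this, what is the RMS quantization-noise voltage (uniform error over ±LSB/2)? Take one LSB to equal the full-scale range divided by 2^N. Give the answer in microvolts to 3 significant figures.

Full-scale range = 21.9 V.
Levels needed ≥ 21.9/3.99 µV = 5.489e6. 2^23 = 8388608 suffices, so N_min = 23.
One LSB is 21.9 V / 8388608 = 2.6107 µV.
V_rms = LSB/√12 = 0.754 µV.

0.754 µV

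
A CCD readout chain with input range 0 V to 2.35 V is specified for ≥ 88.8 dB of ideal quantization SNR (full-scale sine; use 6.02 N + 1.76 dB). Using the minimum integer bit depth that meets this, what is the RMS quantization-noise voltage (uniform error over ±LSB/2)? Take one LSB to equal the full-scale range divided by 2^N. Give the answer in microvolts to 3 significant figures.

20.7 µV

Span = 2.35 V.
Solving 6.02 N ≥ 88.8 − 1.76: N ≥ 14.458. Round up → N = 15.
LSB = 2.35 V / 2^15 = 71.716 µV.
RMS noise = LSB/√12 = 20.7 µV.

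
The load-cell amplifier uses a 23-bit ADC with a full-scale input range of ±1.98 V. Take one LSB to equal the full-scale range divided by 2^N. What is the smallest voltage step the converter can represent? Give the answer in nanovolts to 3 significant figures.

Span: 1.98 V − (-1.98 V) = 3.96 V.
Number of codes = 2^23 = 8388608.
LSB = 3.96 V ÷ 2^23 = 3.96/8388608 V = 472 nV.

472 nV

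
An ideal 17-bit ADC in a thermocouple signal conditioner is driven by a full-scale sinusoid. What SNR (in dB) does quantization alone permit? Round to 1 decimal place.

6.02(17) + 1.76 = 102.34 + 1.76 = 104.10 dB.

104.1 dB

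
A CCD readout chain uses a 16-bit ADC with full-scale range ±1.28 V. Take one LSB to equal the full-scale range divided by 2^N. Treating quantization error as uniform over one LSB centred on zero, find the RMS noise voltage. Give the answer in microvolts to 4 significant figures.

Full-scale range = 1.28 V − (-1.28 V) = 2.56 V.
LSB = 2.56 V / 2^16 = 39.0625 µV.
σ_q = LSB/√12 = 39.0625 µV/3.4641 = 11.28 µV.

11.28 µV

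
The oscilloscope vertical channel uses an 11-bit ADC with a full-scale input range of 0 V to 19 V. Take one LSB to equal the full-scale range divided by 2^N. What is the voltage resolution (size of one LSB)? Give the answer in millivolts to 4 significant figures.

9.277 mV

Span = 19 V.
Number of codes = 2^11 = 2048.
Step size = 19/2048 V = 9.277 mV.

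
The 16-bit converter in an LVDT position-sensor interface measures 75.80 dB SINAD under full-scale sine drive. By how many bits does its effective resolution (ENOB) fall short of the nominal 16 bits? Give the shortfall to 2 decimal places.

Effective bits = (75.80 − 1.76)/6.02 = 12.2990.
Shortfall = 16 − 12.2990 = 3.7010 bits.

3.70 bits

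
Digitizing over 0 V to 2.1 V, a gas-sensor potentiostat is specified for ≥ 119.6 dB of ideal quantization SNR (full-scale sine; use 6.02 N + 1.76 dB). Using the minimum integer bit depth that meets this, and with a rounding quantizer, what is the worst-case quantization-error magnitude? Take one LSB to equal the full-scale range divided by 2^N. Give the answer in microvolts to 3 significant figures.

Span = 2.1 V.
N ≥ (119.6 − 1.76)/6.02 = 19.575 → N_min = 20.
One LSB is 2.1 V / 1048576 = 2.0027 µV.
Half an LSB is 1.00 µV.

1.00 µV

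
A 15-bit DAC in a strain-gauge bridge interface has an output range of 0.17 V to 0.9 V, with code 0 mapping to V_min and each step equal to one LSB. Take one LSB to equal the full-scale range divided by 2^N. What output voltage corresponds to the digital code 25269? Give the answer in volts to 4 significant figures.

Full-scale range = 0.9 V − (0.17 V) = 0.73 V. LSB = 0.73 V / 2^15.
Output = V_min + (25269/32768) × range = 0.17 + 0.771149 × 0.73 V
      = 0.17 V + 0.562939 V = 0.732939 V.

0.7329 V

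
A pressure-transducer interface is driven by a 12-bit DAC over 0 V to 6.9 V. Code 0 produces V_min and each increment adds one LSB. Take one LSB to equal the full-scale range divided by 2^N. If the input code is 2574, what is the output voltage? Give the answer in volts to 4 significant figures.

Span = 6.9 V. LSB = 6.9 V / 2^12.
V_out = 0 + 2574 × (6.9/4096) V
      = 0 + 4.33608 = 4.33608 V.

4.336 V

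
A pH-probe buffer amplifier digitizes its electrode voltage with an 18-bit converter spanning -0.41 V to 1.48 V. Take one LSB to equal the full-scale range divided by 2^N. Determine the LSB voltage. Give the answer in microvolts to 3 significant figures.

7.21 µV

Span: 1.48 V − (-0.41 V) = 1.89 V.
Number of codes = 2^18 = 262144.
LSB = 1.89 V / 2^18 = 7.21 µV.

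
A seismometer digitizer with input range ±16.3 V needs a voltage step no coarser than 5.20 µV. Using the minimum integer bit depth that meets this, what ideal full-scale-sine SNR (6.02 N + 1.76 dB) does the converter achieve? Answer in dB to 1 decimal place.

140.2 dB

Full-scale range = 16.3 V − (-16.3 V) = 32.6 V.
32.6 V / 5.20 µV = 6.269e6. Since 2^22 = 4194304 and 2^23 = 8388608, N = 23.
SNR = 6.02 × 23 + 1.76 = 140.22 dB.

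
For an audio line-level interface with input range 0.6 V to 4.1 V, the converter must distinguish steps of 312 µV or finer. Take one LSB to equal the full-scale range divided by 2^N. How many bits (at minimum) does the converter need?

Full-scale range = 4.1 V − (0.6 V) = 3.5 V.
Need 2^N ≥ 3.5 V / 312 µV = 11220 → N_min = 14.

14 bits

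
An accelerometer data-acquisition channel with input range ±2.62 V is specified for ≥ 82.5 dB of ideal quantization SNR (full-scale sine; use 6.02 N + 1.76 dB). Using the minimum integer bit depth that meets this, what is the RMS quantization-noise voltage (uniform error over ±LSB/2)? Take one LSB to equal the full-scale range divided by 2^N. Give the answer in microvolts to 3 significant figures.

92.3 µV

Full-scale range = 2.62 V − (-2.62 V) = 5.24 V.
Required N = ⌈(82.5 − 1.76)/6.02⌉ = ⌈13.412⌉ = 14.
One LSB is 5.24 V / 16384 = 319.82 µV.
RMS noise = LSB/√12 = 92.3 µV.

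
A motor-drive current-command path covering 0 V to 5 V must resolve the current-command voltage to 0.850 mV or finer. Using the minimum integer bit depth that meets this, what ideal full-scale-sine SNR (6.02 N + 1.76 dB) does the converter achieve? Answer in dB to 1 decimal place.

80.0 dB

Range is 5 V.
Need 2^N ≥ 5 V / 0.850 mV = 5882 → N_min = 13.
6.02(13) + 1.76 = 80.02 dB.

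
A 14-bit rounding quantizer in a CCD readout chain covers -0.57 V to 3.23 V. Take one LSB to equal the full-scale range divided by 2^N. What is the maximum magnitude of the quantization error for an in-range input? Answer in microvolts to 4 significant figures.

116.0 µV

Span: 3.23 V − (-0.57 V) = 3.8 V.
One LSB is 3.8 V / 16384 = 231.934 µV.
A rounding quantizer has |error| ≤ LSB/2 = 116.0 µV.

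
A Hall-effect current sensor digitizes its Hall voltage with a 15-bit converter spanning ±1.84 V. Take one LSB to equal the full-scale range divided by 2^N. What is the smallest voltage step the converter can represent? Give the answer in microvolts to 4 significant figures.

112.3 µV

Span: 1.84 V − (-1.84 V) = 3.68 V.
2^15 = 32768 levels.
LSB = 3.68 V ÷ 2^15 = 3.68/32768 V = 112.3 µV.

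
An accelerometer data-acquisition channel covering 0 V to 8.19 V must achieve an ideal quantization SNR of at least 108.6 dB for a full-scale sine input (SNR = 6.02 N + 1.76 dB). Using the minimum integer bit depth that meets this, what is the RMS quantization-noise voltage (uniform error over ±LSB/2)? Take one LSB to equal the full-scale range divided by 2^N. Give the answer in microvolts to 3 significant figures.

Range is 8.19 V.
Required N = ⌈(108.6 − 1.76)/6.02⌉ = ⌈17.748⌉ = 18.
LSB = 8.19 V ÷ 2^18 = 8.19/262144 V = 31.242 µV.
RMS noise = LSB/√12 = 9.02 µV.

9.02 µV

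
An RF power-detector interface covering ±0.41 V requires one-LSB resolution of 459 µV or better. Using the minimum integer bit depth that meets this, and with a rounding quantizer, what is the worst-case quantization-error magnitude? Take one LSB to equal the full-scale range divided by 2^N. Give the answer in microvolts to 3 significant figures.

200 µV

Span: 0.41 V − (-0.41 V) = 0.82 V.
0.82 V / 459 µV = 1786. Since 2^10 = 1024 and 2^11 = 2048, N = 11.
One LSB is 0.82 V / 2048 = 400.39 µV.
Max error for round-to-nearest is LSB/2 = 200 µV.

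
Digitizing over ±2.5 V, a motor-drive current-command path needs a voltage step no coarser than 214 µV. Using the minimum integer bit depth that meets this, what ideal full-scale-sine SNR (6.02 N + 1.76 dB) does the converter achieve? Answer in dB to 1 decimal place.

The full-scale span is 2.5 − (-2.5) = 5 V.
Levels needed ≥ 5/214 µV = 23360. 2^15 = 32768 suffices, so N_min = 15.
SNR = 6.02 × 15 + 1.76 = 92.06 dB.

92.1 dB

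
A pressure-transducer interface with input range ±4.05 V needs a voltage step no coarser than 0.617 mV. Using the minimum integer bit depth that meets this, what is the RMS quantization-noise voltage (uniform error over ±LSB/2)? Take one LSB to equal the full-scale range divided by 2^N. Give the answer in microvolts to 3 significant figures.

Full-scale range = 4.05 V − (-4.05 V) = 8.1 V.
Need 2^N ≥ 8.1 V / 0.617 mV = 13130 → N_min = 14.
Step size = 8.1/16384 V = 494.38 µV.
RMS noise = LSB/√12 = 143 µV.

143 µV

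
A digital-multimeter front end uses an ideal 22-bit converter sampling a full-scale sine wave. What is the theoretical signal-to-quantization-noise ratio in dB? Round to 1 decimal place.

For an ideal N-bit converter with full-scale sine input, SNR = 6.02 N + 1.76 dB. SNR = 6.02 × 22 + 1.76 = 132.44 + 1.76 = 134.20 dB.

134.2 dB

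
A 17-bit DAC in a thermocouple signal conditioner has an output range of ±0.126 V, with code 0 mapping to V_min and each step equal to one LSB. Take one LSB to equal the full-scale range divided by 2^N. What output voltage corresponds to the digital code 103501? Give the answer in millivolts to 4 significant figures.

72.99 mV

Span: 0.126 V − (-0.126 V) = 0.252 V. LSB = 0.252 V / 2^17.
V_out = -0.126 + 103501 × (0.252/131072) V
      = -0.126 + 0.198992 = 0.0729918 V.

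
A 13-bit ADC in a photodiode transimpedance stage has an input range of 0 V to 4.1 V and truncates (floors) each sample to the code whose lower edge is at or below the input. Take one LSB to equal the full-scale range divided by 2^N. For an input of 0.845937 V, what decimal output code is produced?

1690

Span = 4.1 V. LSB = 4.1 V / 2^13 ≈ 0.5005 mV.
code = ⌊(V_in − V_min)/LSB⌋ = ⌊(V_in − V_min) × 2^13 / range⌋
     = ⌊(0.845937 − (0)) × 8192 / 4.1⌋ = ⌊0.845937 × 8192/4.1⌋
     = ⌊1690.223⌋ = 1690.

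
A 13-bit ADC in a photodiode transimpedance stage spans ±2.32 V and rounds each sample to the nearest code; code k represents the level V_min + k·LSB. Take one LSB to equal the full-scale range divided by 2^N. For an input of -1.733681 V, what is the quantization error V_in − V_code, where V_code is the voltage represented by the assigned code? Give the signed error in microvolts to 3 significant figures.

Range = 2.32 − (-2.32) = 4.64 V. LSB = 4.64 V / 2^13 ≈ 0.5664 mV.
(V_in − V_min)/LSB = (-1.733681 − (-2.32)) × 8192/4.64 = 1035.1563 → nearest code k = 1035.
V_code = V_min + k × range/2^13 = -2.32 + 1035 × 4.64/8192 = -1.733769531 V.
e = -1.733681 − (-1.733769531) = +88.5 µV.

+88.5 µV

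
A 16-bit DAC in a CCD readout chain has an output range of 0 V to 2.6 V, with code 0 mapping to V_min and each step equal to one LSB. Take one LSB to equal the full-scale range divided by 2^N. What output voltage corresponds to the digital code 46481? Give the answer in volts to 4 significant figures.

1.844 V

Span = 2.6 V. LSB = 2.6 V / 2^16.
V_out = V_min + code × LSB = 0 V + 46481 × 2.6 V / 65536
      = 0 + 1.84403 = 1.84403 V.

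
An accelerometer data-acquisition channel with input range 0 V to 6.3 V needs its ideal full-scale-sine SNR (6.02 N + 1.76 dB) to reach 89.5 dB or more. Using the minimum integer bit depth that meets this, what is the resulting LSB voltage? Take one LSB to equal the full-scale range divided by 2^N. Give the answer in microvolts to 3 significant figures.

192 µV

Range is 6.3 V.
Solving 6.02 N ≥ 89.5 − 1.76: N ≥ 14.575. Round up → N = 15.
One LSB is 6.3 V / 32768 = 192 µV.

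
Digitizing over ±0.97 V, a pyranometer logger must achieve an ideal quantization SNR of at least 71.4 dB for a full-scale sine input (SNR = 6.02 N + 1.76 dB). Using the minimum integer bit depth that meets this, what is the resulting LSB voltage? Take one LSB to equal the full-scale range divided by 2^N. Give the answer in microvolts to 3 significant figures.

Full-scale range = 0.97 V − (-0.97 V) = 1.94 V.
Solving 6.02 N ≥ 71.4 − 1.76: N ≥ 11.568. Round up → N = 12.
LSB = 1.94 V ÷ 2^12 = 1.94/4096 V = 474 µV.

474 µV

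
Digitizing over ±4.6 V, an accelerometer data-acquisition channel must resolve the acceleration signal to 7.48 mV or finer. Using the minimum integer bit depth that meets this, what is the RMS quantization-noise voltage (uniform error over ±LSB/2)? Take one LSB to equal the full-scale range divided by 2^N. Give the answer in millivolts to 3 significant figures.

Span: 4.6 V − (-4.6 V) = 9.2 V.
Need 2^N ≥ 9.2 V / 7.48 mV = 1230 → N_min = 11.
LSB = 9.2 V ÷ 2^11 = 9.2/2048 V = 4.4922 mV.
RMS noise = LSB/√12 = 1.30 mV.

1.30 mV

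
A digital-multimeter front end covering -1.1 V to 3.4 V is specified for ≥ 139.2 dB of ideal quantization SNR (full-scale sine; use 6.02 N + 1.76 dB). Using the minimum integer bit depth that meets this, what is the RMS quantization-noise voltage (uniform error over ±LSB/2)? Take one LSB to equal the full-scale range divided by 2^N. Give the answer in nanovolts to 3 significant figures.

Span: 3.4 V − (-1.1 V) = 4.5 V.
N ≥ (139.2 − 1.76)/6.02 = 22.831 → N_min = 23.
LSB = 4.5 V / 2^23 = 0.53644 µV.
V_rms = LSB/√12 = 155 nV.

155 nV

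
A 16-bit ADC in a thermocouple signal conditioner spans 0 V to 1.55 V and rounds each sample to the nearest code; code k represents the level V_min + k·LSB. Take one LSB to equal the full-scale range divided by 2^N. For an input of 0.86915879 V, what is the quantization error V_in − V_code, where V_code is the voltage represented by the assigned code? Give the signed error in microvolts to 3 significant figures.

Full-scale range = 1.55 V. LSB = 1.55 V / 2^16 ≈ 23.65 µV.
(0.86915879 − (0)) / LSB = 0.86915879 × 65536/1.55 = 36749.1551. Nearest integer: k = 36749.
Reconstructed level: 0 + 36749 × 1.55/65536 V = 0.86915512085 V.
V_in − V_code = 0.86915879 − (0.86915512085) = +3.67 µV.

+3.67 µV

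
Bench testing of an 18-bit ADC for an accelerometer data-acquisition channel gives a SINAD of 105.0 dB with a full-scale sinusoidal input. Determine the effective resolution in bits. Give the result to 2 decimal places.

ENOB = (105.0 − 1.76)/6.02 = 17.1495 bits.

17.15 bits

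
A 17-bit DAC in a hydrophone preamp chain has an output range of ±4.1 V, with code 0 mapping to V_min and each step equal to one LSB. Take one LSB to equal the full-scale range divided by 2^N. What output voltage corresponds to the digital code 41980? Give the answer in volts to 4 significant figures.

-1.474 V

Full-scale range = 4.1 V − (-4.1 V) = 8.2 V. LSB = 8.2 V / 2^17.
V_out = -4.1 + 41980 × (8.2/131072) V
      = -4.1 + 2.62631 = -1.47369 V.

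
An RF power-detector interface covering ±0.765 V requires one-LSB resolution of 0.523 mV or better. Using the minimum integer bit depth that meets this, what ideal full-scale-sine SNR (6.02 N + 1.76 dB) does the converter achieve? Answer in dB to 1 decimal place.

74.0 dB

The full-scale span is 0.765 − (-0.765) = 1.53 V.
Need 2^N ≥ 1.53 V / 0.523 mV = 2925 → N_min = 12.
6.02(12) + 1.76 = 74.00 dB.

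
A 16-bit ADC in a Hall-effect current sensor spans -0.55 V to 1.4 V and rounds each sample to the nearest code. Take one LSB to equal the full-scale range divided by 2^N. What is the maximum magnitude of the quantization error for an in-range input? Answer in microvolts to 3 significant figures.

Span: 1.4 V − (-0.55 V) = 1.95 V.
One LSB is 1.95 V / 65536 = 29.755 µV.
A rounding quantizer has |error| ≤ LSB/2 = 14.9 µV.

14.9 µV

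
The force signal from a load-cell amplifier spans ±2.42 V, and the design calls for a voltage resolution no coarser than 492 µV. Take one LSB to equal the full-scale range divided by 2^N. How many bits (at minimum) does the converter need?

14 bits

Full-scale range = 2.42 V − (-2.42 V) = 4.84 V.
Need 2^N ≥ 4.84 V / 492 µV = 9837 → N_min = 14.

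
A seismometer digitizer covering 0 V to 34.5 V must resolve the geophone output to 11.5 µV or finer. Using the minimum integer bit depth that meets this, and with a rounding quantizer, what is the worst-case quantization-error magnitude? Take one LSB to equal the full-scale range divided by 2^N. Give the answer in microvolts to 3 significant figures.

V_FS = 34.5 V.
Levels needed ≥ 34.5/11.5 µV = 3.000e6. 2^22 = 4194304 suffices, so N_min = 22.
Step size = 34.5/4194304 V = 8.2254 µV.
Half an LSB is 4.11 µV.

4.11 µV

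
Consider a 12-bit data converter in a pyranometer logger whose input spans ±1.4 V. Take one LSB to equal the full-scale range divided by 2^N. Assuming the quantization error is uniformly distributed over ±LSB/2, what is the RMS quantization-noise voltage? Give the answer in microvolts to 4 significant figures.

Full-scale range = 1.4 V − (-1.4 V) = 2.8 V.
LSB = 2.8 V ÷ 2^12 = 2.8/4096 V = 0.683594 mV.
For a uniform distribution on [−LSB/2, +LSB/2], V_rms = LSB/√12 = 0.683594 mV/3.4641 = 197.3 µV.

197.3 µV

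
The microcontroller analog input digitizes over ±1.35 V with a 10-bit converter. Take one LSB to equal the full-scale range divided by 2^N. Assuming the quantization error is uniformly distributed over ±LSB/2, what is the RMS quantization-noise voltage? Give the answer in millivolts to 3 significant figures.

0.761 mV

Span: 1.35 V − (-1.35 V) = 2.7 V.
LSB = 2.7 V / 2^10 = 2.6367 mV.
σ_q = LSB/√12 = 2.6367 mV/3.4641 = 0.761 mV.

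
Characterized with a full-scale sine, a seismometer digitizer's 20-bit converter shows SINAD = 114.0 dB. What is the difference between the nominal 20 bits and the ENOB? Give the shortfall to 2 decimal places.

1.36 bits

ENOB = (SINAD − 1.76)/6.02 = (114.0 − 1.76)/6.02 = 18.6445 bits.
Shortfall = 20 − 18.6445 = 1.3555 bits.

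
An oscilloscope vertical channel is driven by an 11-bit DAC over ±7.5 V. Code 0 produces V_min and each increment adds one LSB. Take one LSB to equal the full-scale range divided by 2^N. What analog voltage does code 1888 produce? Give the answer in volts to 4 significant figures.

6.328 V

The full-scale span is 7.5 − (-7.5) = 15 V. LSB = 15 V / 2^11.
V_out = -7.5 + 1888 × (15/2048) V
      = -7.5 V + 13.8281 V = 6.32813 V.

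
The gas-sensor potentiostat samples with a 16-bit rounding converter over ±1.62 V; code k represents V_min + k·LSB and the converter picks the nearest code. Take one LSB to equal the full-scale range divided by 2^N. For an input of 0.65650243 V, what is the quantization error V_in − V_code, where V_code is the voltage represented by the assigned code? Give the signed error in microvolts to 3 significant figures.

+8.90 µV

Span: 1.62 V − (-1.62 V) = 3.24 V. LSB = 3.24 V / 2^16 ≈ 49.44 µV.
Position in LSBs: (0.65650243 − (-1.62)) × 65536/3.24 = 46047.1800; rounding gives k = 46047.
Reconstructed level: -1.62 + 46047 × 3.24/65536 V = 0.65649353027 V.
V_in − V_code = 0.65650243 − (0.65649353027) = +8.90 µV.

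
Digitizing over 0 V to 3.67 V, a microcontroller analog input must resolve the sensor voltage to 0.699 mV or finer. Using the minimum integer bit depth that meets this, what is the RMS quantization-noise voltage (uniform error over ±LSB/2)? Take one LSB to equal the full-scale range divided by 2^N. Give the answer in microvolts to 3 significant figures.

Range is 3.67 V.
Need 2^N ≥ 3.67 V / 0.699 mV = 5250 → N_min = 13.
One LSB is 3.67 V / 8192 = 448.00 µV.
V_rms = LSB/√12 = 129 µV.

129 µV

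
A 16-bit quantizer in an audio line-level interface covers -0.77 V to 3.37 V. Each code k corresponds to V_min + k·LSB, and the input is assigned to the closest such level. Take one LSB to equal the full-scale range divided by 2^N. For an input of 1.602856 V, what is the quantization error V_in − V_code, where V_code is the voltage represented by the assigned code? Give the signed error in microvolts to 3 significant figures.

+12.4 µV

Full-scale range = 3.37 V − (-0.77 V) = 4.14 V. LSB = 4.14 V / 2^16 ≈ 63.17 µV.
(V_in − V_min)/LSB = (1.602856 − (-0.77)) × 65536/4.14 = 37562.1958 → nearest code k = 37562.
Reconstructed level: -0.77 + 37562 × 4.14/65536 V = 1.6028436279 V.
e = 1.602856 − (1.6028436279) = +12.4 µV.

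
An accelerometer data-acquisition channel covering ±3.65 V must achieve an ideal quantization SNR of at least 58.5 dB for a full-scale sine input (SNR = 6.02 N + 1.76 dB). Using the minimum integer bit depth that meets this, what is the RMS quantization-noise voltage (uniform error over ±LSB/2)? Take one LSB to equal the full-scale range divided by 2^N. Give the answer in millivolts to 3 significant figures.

Span: 3.65 V − (-3.65 V) = 7.3 V.
Solving 6.02 N ≥ 58.5 − 1.76: N ≥ 9.425. Round up → N = 10.
LSB = 7.3 V / 2^10 = 7.1289 mV.
RMS noise = LSB/√12 = 2.06 mV.

2.06 mV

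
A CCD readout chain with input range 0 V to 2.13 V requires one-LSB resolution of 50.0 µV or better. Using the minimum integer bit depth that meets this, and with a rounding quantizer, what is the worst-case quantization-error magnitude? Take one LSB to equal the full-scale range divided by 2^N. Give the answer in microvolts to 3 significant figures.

Span = 2.13 V.
Required number of levels: 2.13/50.0 µV = 42600; smallest N with 2^N ≥ that is 16.
Step size = 2.13/65536 V = 32.501 µV.
Max error for round-to-nearest is LSB/2 = 16.3 µV.

16.3 µV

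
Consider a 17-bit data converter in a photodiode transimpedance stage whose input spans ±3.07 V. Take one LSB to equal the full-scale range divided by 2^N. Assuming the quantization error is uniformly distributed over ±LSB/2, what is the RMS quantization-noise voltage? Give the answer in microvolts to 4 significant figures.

Span: 3.07 V − (-3.07 V) = 6.14 V.
LSB = 6.14 V / 2^17 = 46.8445 µV.
V_rms = LSB/√12 = 46.8445 µV / √12 = 13.52 µV.

13.52 µV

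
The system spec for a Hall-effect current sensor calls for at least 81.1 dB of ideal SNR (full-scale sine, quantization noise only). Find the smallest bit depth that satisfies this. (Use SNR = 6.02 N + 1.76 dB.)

14 bits

Required N = ⌈(81.1 − 1.76)/6.02⌉ = ⌈13.179⌉ = 14.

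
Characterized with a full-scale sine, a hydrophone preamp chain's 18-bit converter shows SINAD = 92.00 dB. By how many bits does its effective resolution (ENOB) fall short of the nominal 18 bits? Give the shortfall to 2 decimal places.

N_eff = (92.00 − 1.76)/6.02 = 14.9900 bits.
18 − 14.9900 = 3.01 bits below nominal.

3.01 bits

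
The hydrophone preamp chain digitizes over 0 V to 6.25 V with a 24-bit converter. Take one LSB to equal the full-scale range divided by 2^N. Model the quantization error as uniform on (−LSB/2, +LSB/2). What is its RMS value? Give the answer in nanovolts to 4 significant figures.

107.5 nV

Full-scale range = 6.25 V.
One LSB is 6.25 V / 16777216 = 372.529 nV.
V_rms = LSB/√12 = 372.529 nV / √12 = 107.5 nV.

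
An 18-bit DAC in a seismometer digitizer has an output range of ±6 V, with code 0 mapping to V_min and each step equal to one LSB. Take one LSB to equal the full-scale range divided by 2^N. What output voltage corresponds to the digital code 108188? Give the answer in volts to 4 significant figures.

-1.048 V

Full-scale range = 6 V − (-6 V) = 12 V. LSB = 12 V / 2^18.
Output = V_min + (108188/262144) × range = -6 + 0.412704 × 12 V
      = -6 + 4.95245 = -1.04755 V.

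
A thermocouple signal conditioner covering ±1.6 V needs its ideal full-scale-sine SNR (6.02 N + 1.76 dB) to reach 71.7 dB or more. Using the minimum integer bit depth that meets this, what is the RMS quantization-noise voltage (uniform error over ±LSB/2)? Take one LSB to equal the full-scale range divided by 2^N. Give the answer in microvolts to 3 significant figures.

Full-scale range = 1.6 V − (-1.6 V) = 3.2 V.
Required N = ⌈(71.7 − 1.76)/6.02⌉ = ⌈11.618⌉ = 12.
LSB = 3.2 V / 2^12 = 0.78125 mV.
σ_q = LSB/√12 = 0.78125 mV/3.4641 = 226 µV.

226 µV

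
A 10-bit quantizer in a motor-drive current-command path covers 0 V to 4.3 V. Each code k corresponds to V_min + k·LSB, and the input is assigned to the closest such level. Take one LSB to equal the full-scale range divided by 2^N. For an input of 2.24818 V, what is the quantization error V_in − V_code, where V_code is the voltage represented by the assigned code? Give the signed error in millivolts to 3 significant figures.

Full-scale range = 4.3 V. LSB = 4.3 V / 2^10 ≈ 4.199 mV.
(V_in − V_min)/LSB = (2.24818 − (0)) × 1024/4.3 = 535.3805 → nearest code k = 535.
V_code = V_min + k × range/2^10 = 0 + 535 × 4.3/1024 = 2.246582031 V.
V_in − V_code = 2.24818 − (2.246582031) = +1.60 mV.

+1.60 mV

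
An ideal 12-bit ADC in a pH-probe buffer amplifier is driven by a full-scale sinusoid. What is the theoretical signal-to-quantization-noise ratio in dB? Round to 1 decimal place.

74.0 dB

6.02(12) + 1.76 = 72.24 + 1.76 = 74.00 dB.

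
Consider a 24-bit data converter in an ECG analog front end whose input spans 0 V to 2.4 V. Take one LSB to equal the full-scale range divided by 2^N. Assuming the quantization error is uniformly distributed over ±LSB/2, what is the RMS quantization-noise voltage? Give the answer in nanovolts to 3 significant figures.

V_FS = 2.4 V.
LSB = 2.4 V / 2^24 = 143.05 nV.
For a uniform distribution on [−LSB/2, +LSB/2], V_rms = LSB/√12 = 143.05 nV/3.4641 = 41.3 nV.

41.3 nV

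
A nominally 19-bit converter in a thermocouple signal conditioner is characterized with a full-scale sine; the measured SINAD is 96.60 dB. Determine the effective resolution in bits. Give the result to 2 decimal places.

15.75 bits

ENOB = (SINAD − 1.76) / 6.02 = (96.60 − 1.76) / 6.02 = 94.84 / 6.02 = 15.7542.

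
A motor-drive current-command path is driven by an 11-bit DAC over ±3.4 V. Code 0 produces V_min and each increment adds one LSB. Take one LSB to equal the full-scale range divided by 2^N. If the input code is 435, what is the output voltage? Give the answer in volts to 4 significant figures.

Range = 3.4 − (-3.4) = 6.8 V. LSB = 6.8 V / 2^11.
V_out = -3.4 + 435 × (6.8/2048) V
      = -3.4 + 1.44434 = -1.95566 V.

-1.956 V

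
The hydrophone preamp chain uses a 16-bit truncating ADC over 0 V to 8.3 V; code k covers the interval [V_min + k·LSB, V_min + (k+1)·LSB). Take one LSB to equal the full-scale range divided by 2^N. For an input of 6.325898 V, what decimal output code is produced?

V_FS = 8.3 V. LSB = 8.3 V / 2^16 ≈ 126.6 µV.
V_in − V_min = 6.325898 − (0) = 6.325898 V.
Divide by LSB: 6.325898 × 65536/8.3 = 49948.6809.
Truncating gives code 49948.

49948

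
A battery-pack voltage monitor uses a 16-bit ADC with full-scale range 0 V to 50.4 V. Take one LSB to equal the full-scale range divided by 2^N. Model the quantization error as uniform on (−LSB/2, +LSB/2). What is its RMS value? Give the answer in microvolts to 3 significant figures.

222 µV

Range is 50.4 V.
One LSB is 50.4 V / 65536 = 0.76904 mV.
V_rms = LSB/√12 = 0.76904 mV / √12 = 222 µV.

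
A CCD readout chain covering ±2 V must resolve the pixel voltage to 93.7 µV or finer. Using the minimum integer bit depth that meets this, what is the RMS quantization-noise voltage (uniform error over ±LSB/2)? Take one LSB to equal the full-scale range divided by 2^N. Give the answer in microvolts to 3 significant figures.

17.6 µV

Range = 2 − (-2) = 4 V.
Need 2^N ≥ 4 V / 93.7 µV = 42690 → N_min = 16.
Step size = 4/65536 V = 61.035 µV.
σ_q = LSB/√12 = 61.035 µV/3.4641 = 17.6 µV.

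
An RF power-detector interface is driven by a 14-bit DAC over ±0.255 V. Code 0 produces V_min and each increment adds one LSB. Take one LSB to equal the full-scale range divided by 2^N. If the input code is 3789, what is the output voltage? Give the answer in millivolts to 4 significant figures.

Range = 0.255 − (-0.255) = 0.51 V. LSB = 0.51 V / 2^14.
V_out = V_min + code × LSB = -0.255 V + 3789 × 0.51 V / 16384
      = -0.255 V + 0.117944 V = -0.137056 V.

-137.1 mV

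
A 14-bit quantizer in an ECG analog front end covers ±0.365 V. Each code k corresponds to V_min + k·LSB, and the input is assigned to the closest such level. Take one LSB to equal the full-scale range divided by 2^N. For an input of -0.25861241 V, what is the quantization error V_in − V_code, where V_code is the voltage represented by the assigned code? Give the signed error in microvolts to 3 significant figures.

−11.3 µV

The full-scale span is 0.365 − (-0.365) = 0.73 V. LSB = 0.73 V / 2^14 ≈ 44.56 µV.
(V_in − V_min)/LSB = (-0.25861241 − (-0.365)) × 16384/0.73 = 2387.7456 → nearest code k = 2388.
Reconstructed level: -0.365 + 2388 × 0.73/16384 V = -0.25860107422 V.
V_in − V_code = -0.25861241 − (-0.25860107422) = −11.3 µV.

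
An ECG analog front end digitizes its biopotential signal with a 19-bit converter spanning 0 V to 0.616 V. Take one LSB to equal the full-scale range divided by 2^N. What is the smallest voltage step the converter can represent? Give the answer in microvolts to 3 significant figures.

1.17 µV

Range is 0.616 V.
2^19 = 524288 levels.
LSB = 0.616 V ÷ 2^19 = 0.616/524288 V = 1.17 µV.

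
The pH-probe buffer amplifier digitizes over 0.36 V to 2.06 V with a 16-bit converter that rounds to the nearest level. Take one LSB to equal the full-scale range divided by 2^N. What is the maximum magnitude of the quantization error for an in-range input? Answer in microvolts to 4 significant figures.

12.97 µV

The full-scale span is 2.06 − (0.36) = 1.7 V.
LSB = 1.7 V / 2^16 = 25.9399 µV.
A rounding quantizer has |error| ≤ LSB/2 = 12.97 µV.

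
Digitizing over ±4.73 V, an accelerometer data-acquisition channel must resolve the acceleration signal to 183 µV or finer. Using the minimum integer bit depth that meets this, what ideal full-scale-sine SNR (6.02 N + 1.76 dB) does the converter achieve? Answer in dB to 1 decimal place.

98.1 dB

Span: 4.73 V − (-4.73 V) = 9.46 V.
9.46 V / 183 µV = 51690. Since 2^15 = 32768 and 2^16 = 65536, N = 16.
Ideal SNR at N = 16: 6.02·16 + 1.76 = 98.1 dB.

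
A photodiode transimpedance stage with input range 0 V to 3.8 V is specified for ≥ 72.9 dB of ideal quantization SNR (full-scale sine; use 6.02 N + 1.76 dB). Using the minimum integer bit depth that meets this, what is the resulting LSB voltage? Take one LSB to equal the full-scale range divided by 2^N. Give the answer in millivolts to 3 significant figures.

0.928 mV

Span = 3.8 V.
6.02 N + 1.76 ≥ 72.9 gives N ≥ 11.817, so the minimum integer is 12.
Step size = 3.8/4096 V = 0.928 mV.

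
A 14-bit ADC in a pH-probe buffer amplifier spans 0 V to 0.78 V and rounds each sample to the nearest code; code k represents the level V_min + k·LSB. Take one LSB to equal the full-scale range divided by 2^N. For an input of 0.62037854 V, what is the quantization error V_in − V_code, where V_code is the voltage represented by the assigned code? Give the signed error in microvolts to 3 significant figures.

+6.23 µV

V_FS = 0.78 V. LSB = 0.78 V / 2^14 ≈ 47.61 µV.
(V_in − V_min)/LSB = (0.62037854 − (0)) × 16384/0.78 = 13031.1308 → nearest code k = 13031.
Reconstructed level: 0 + 13031 × 0.78/16384 V = 0.62037231445 V.
V_in − V_code = 0.62037854 − (0.62037231445) = +6.23 µV.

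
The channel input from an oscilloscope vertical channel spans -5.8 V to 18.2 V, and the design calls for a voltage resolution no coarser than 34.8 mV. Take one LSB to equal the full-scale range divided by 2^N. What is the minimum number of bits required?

10 bits

Range = 18.2 − (-5.8) = 24 V.
Need 2^N ≥ 24 V / 34.8 mV = 689.7 → N_min = 10.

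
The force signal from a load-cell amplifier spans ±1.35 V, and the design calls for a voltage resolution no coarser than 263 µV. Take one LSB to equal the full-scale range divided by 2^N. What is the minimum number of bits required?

14 bits

Span: 1.35 V − (-1.35 V) = 2.7 V.
Need 2^N ≥ 2.7 V / 263 µV = 10270 → N_min = 14.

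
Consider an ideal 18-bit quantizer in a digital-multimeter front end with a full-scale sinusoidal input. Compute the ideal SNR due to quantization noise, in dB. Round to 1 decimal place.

110.1 dB

6.02(18) + 1.76 = 108.36 + 1.76 = 110.12 dB.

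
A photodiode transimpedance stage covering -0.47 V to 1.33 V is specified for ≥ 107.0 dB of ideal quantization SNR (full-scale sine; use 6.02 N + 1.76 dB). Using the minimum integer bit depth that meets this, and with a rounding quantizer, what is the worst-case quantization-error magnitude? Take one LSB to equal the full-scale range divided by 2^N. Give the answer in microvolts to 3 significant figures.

Full-scale range = 1.33 V − (-0.47 V) = 1.8 V.
Required N = ⌈(107.0 − 1.76)/6.02⌉ = ⌈17.482⌉ = 18.
Step size = 1.8/262144 V = 6.8665 µV.
Half an LSB is 3.43 µV.

3.43 µV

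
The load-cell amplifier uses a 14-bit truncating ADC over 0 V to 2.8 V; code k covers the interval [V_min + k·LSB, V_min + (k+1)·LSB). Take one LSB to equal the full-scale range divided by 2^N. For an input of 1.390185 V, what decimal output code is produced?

8134

Range is 2.8 V. LSB = 2.8 V / 2^14 ≈ 170.9 µV.
code = ⌊(V_in − V_min)/LSB⌋ = ⌊(V_in − V_min) × 2^14 / range⌋
     = ⌊(1.390185 − (0)) × 16384 / 2.8⌋ = ⌊1.390185 × 16384/2.8⌋
     = ⌊8134.568⌋ = 8134.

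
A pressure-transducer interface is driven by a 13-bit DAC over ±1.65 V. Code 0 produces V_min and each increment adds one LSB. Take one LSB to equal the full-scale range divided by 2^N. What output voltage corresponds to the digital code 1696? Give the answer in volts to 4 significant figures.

The full-scale span is 1.65 − (-1.65) = 3.3 V. LSB = 3.3 V / 2^13.
Output = V_min + (1696/8192) × range = -1.65 + 0.207031 × 3.3 V
      = -1.65 V + 0.683203 V = -0.966797 V.

-0.9668 V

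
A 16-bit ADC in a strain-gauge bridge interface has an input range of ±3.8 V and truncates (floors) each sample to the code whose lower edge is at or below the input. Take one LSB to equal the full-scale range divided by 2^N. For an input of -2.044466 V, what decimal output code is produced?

15138

Range = 3.8 − (-3.8) = 7.6 V. LSB = 7.6 V / 2^16 ≈ 116.0 µV.
(V_in − V_min) × 2^16/range = (-2.044466 − (-3.8)) × 65536/7.6 = 15138.247.
Floor → code = 15138.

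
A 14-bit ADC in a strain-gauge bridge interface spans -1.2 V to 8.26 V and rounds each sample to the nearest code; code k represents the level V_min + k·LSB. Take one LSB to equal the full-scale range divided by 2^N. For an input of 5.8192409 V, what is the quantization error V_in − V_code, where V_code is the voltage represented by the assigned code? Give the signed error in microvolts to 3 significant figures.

−121 µV

Full-scale range = 8.26 V − (-1.2 V) = 9.46 V. LSB = 9.46 V / 2^14 ≈ 0.5774 mV.
(V_in − V_min)/LSB = (5.8192409 − (-1.2)) × 16384/9.46 = 12156.7910 → nearest code k = 12157.
V_code = -1.2 + (12157/16384) × 9.46 = 5.8193615723 V.
e = 5.8192409 − (5.8193615723) = −121 µV.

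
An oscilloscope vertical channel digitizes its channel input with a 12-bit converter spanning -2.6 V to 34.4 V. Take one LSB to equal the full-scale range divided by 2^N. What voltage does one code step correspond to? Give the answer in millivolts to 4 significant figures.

9.033 mV

Span: 34.4 V − (-2.6 V) = 37 V.
2^12 = 4096 levels.
LSB = 37 V / 2^12 = 9.033 mV.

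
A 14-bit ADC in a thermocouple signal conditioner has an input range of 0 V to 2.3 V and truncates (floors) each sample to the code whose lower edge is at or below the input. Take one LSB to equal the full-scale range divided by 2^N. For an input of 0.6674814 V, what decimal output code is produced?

V_FS = 2.3 V. LSB = 2.3 V / 2^14 ≈ 140.4 µV.
code = ⌊(V_in − V_min)/LSB⌋ = ⌊(V_in − V_min) × 2^14 / range⌋
     = ⌊(0.6674814 − (0)) × 16384 / 2.3⌋ = ⌊0.6674814 × 16384/2.3⌋
     = ⌊4754.789⌋ = 4754.

4754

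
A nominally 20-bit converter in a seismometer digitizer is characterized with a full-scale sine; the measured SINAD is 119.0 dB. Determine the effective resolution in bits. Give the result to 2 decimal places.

ENOB = (119.0 − 1.76)/6.02 = 19.4751 bits.

19.48 bits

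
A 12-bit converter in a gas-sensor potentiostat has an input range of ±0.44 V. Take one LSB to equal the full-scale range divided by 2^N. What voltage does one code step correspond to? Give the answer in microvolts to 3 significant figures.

Full-scale range = 0.44 V − (-0.44 V) = 0.88 V.
Number of codes = 2^12 = 4096.
LSB = 0.88 V ÷ 2^12 = 0.88/4096 V = 215 µV.

215 µV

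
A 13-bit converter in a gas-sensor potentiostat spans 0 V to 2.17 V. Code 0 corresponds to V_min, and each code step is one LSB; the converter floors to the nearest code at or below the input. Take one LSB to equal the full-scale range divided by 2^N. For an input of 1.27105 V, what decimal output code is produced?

Range is 2.17 V. LSB = 2.17 V / 2^13 ≈ 264.9 µV.
V_in − V_min = 1.27105 − (0) = 1.27105 V.
Divide by LSB: 1.27105 × 8192/2.17 = 4798.3602.
Truncating gives code 4798.

4798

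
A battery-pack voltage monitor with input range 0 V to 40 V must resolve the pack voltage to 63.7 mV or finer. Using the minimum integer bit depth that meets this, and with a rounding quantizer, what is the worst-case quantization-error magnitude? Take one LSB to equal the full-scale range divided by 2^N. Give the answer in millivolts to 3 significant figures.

19.5 mV

Span = 40 V.
Required number of levels: 40/63.7 mV = 627.94; smallest N with 2^N ≥ that is 10.
One LSB is 40 V / 1024 = 39.063 mV.
Max error for round-to-nearest is LSB/2 = 19.5 mV.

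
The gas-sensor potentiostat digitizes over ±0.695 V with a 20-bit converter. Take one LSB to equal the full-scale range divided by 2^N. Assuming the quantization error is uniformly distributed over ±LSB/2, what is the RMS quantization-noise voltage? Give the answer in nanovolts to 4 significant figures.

Full-scale range = 0.695 V − (-0.695 V) = 1.39 V.
LSB = 1.39 V / 2^20 = 1.32561 µV.
RMS of a uniform error over width LSB is LSB/√12 = 382.7 nV.

382.7 nV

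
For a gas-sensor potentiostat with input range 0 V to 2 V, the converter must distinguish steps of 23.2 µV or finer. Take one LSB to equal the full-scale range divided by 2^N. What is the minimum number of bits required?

Span = 2 V.
Need 2^N ≥ 2 V / 23.2 µV = 86210 → N_min = 17.

17 bits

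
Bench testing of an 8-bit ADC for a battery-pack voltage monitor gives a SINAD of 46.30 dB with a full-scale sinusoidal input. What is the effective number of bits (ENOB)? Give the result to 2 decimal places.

Inverting SNR = 6.02 N + 1.76: N_eff = (46.30 − 1.76)/6.02 = 7.3987.

7.40 bits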